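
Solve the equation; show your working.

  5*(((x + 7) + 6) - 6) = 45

Step 1. [5*(((x + 7) + 6) - 6) = 45] 5 out front; divide by 5, so div: ((x + 7) + 6) - 6 = 9.
Step 2. [((x + 7) + 6) - 6 = 9] add 6: x sits inside (… - 6) ⇒ sub: (x + 7) + 6 = 15.
Step 3. [(x + 7) + 6 = 15] subtract 6: x sits inside (… + 6). So sub: x + 7 = 9.
Step 4. [x + 7 = 9] +7 is outermost — subtract 7 both sides, so sub: x = 2.

Answer: x ∈ {2}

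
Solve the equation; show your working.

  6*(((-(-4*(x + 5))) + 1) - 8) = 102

Step 1. [6*(((-(-4*(x + 5))) + 1) - 8) = 102] 6·(inner) — divide through by 6 ⇒ div: ((-(-4*(x + 5))) + 1) - 8 = 17.
Step 2. [((-(-4*(x + 5))) + 1) - 8 = 17] the outer -8 inverts by adding 8, so sub: (-(-4*(x + 5))) + 1 = 25.
Step 3. [(-(-4*(x + 5))) + 1 = 25] peel the +1: subtract 1 from each side, so sub: -(-4*(x + 5)) = 24.
Step 4. [-(-4*(x + 5)) = 24] flip signs both sides ⇒ neg: -4*(x + 5) = -24.
Step 5. [-4*(x + 5) = -24] -4 out front; divide by -4, so div: x + 5 = 6.
Step 6. [x + 5 = 6] the outer +5 inverts by subtracting 5 ⇒ sub: x = 1.

Answer: x ∈ {1}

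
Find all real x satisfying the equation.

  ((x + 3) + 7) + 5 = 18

Step 1. [((x + 3) + 7) + 5 = 18] peel the +5: subtract 5 from each side ⇒ sub: (x + 3) + 7 = 13.
Step 2. [(x + 3) + 7 = 13] the outer +7 inverts by subtracting 7 ⇒ sub: x + 3 = 6.
Step 3. [x + 3 = 6] +3 is outermost — subtract 3 both sides ⇒ sub: x = 3.

Answer: x ∈ {3}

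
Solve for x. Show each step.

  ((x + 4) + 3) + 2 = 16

Step 1. [((x + 4) + 3) + 2 = 16] +2 is outermost — subtract 2 both sides ⇒ sub: (x + 4) + 3 = 14.
Step 2. [(x + 4) + 3 = 14] peel the +3: subtract 3 from each side, so sub: x + 4 = 11.
Step 3. [x + 4 = 11] the outer +4 inverts by subtracting 4. So sub: x = 7.

Answer: x ∈ {7}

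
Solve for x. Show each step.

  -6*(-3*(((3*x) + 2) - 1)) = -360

Step 1. [-6*(-3*(((3*x) + 2) - 1)) = -360] divide by the outer -6, so div: -3*(((3*x) + 2) - 1) = 60.
Step 2. [-3*(((3*x) + 2) - 1) = 60] leading coefficient -3: divide by -3, so div: ((3*x) + 2) - 1 = -20.
Step 3. [((3*x) + 2) - 1 = -20] -1 is outermost — add 1 both sides ⇒ sub: (3*x) + 2 = -19.
Step 4. [(3*x) + 2 = -19] +2 is outermost — subtract 2 both sides ⇒ sub: 3*x = -21.
Step 5. [3*x = -21] 3 out front; divide by 3, so div: x = -7.

Answer: x ∈ {-7}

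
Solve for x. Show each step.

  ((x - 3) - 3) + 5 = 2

Step 1. [((x - 3) - 3) + 5 = 2] 5 comes off first (subtract 5) ⇒ sub: (x - 3) - 3 = -3.
Step 2. [(x - 3) - 3 = -3] 3 comes off first (add 3). So sub: x - 3 = 0.
Step 3. [x - 3 = 0] -3 is outermost — add 3 both sides ⇒ sub: x = 3.

Answer: x ∈ {3}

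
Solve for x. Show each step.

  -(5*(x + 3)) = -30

Step 1. [-(5*(x + 3)) = -30] LHS negated; negate both sides ⇒ neg: 5*(x + 3) = 30.
Step 2. [5*(x + 3) = 30] 5·(inner) — divide through by 5 ⇒ div: x + 3 = 6.
Step 3. [x + 3 = 6] +3 is outermost — subtract 3 both sides, so sub: x = 3.

Answer: x ∈ {3}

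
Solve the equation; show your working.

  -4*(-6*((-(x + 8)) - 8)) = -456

Step 1. [-4*(-6*((-(x + 8)) - 8)) = -456] divide by the outer -4 ⇒ div: -6*((-(x + 8)) - 8) = 114.
Step 2. [-6*((-(x + 8)) - 8) = 114] -6·(inner) — divide through by -6. So div: (-(x + 8)) - 8 = -19.
Step 3. [(-(x + 8)) - 8 = -19] the outer -8 inverts by adding 8, so sub: -(x + 8) = -11.
Step 4. [-(x + 8) = -11] leading − — multiply by −1 ⇒ neg: x + 8 = 11.
Step 5. [x + 8 = 11] the outer +8 inverts by subtracting 8. So sub: x = 3.

Answer: x ∈ {3}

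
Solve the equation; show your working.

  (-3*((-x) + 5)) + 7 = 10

Step 1. [(-3*((-x) + 5)) + 7 = 10] +7 is outermost — subtract 7 both sides. So sub: -3*((-x) + 5) = 3.
Step 2. [-3*((-x) + 5) = 3] LHS = -3·(…); ÷-3 both sides. So div: (-x) + 5 = -1.
Step 3. [(-x) + 5 = -1] the outer +5 inverts by subtracting 5, so sub: -x = -6.
Step 4. [-x = -6] LHS negated; negate both sides ⇒ neg: x = 6.

Answer: x ∈ {6}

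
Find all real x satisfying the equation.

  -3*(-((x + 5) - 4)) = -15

Step 1. [-3*(-((x + 5) - 4)) = -15] leading coefficient -3: divide by -3, so div: -((x + 5) - 4) = 5.
Step 2. [-((x + 5) - 4) = 5] LHS negated; negate both sides, so neg: (x + 5) - 4 = -5.
Step 3. [(x + 5) - 4 = -5] add 4: x sits inside (… - 4), so sub: x + 5 = -1.
Step 4. [x + 5 = -1] +5 is outermost — subtract 5 both sides, so sub: x = -6.

Answer: x ∈ {-6}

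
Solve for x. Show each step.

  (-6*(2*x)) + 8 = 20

Step 1. [(-6*(2*x)) + 8 = 20] subtract 8: x sits inside (… + 8). So sub: -6*(2*x) = 12.
Step 2. [-6*(2*x) = 12] -6 out front; divide by -6 ⇒ div: 2*x = -2.
Step 3. [2*x = -2] LHS = 2·(…); ÷2 both sides. So div: x = -1.

Answer: x ∈ {-1}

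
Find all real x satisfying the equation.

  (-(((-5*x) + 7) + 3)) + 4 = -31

Step 1. [(-(((-5*x) + 7) + 3)) + 4 = -31] subtract 4: x sits inside (… + 4), so sub: -(((-5*x) + 7) + 3) = -35.
Step 2. [-(((-5*x) + 7) + 3) = -35] LHS negated; negate both sides, so neg: ((-5*x) + 7) + 3 = 35.
Step 3. [((-5*x) + 7) + 3 = 35] peel the +3: subtract 3 from each side ⇒ sub: (-5*x) + 7 = 32.
Step 4. [(-5*x) + 7 = 32] peel the +7: subtract 7 from each side. So sub: -5*x = 25.
Step 5. [-5*x = 25] divide by the outer -5. So div: x = -5.

Answer: x ∈ {-5}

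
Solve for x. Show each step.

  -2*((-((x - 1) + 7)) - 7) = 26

Step 1. [-2*((-((x - 1) + 7)) - 7) = 26] leading coefficient -2: divide by -2 ⇒ div: (-((x - 1) + 7)) - 7 = -13.
Step 2. [(-((x - 1) + 7)) - 7 = -13] add 7: x sits inside (… - 7) ⇒ sub: -((x - 1) + 7) = -6.
Step 3. [-((x - 1) + 7) = -6] LHS negated; negate both sides, so neg: (x - 1) + 7 = 6.
Step 4. [(x - 1) + 7 = 6] +7 is outermost — subtract 7 both sides, so sub: x - 1 = -1.
Step 5. [x - 1 = -1] the outer -1 inverts by adding 1, so sub: x = 0.

Answer: x ∈ {0}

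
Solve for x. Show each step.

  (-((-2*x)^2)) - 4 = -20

Step 1. [(-((-2*x)^2)) - 4 = -20] peel the -4: add 4 from each side. So sub: -((-2*x)^2) = -16.
Step 2. [-((-2*x)^2) = -16] flip signs both sides. So neg: (-2*x)^2 = 16.
Step 3. [(-2*x)^2 = 16] LHS squared, RHS 16 ≥ 0: apply √ (±) ⇒ sqrt: -2*x = 4 or -4.
Step 4. [-2*x = 4 or -4] leading coefficient -2: divide by -2. So div: x = -2 or 2.

Answer: x ∈ {-2, 2}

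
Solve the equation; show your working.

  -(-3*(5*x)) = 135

Step 1. [-(-3*(5*x)) = 135] LHS negated; negate both sides, so neg: -3*(5*x) = -135.
Step 2. [-3*(5*x) = -135] LHS = -3·(…); ÷-3 both sides, so div: 5*x = 45.
Step 3. [5*x = 45] 5·(inner) — divide through by 5 ⇒ div: x = 9.

Answer: x ∈ {9}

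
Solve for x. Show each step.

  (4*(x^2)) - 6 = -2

Step 1. [(4*(x^2)) - 6 = -2] 6 comes off first (add 6), so sub: 4*(x^2) = 4.
Step 2. [4*(x^2) = 4] 4 out front; divide by 4. So div: x^2 = 1.
Step 3. [x^2 = 1] √ both sides: 1 ≥ 0 gives two branches, so sqrt: x = 1 or -1.

Answer: x ∈ {-1, 1}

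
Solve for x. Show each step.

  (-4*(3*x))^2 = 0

Step 1. [(-4*(3*x))^2 = 0] LHS squared, RHS 0 ≥ 0: apply √ (±) ⇒ sqrt: -4*(3*x) = 0.
Step 2. [-4*(3*x) = 0] -4 out front; divide by -4 ⇒ div: 3*x = 0.
Step 3. [3*x = 0] 3 out front; divide by 3 ⇒ div: x = 0.

Answer: x ∈ {0}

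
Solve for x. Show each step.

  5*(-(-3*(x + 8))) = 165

Step 1. [5*(-(-3*(x + 8))) = 165] LHS = 5·(…); ÷5 both sides ⇒ div: -(-3*(x + 8)) = 33.
Step 2. [-(-3*(x + 8)) = 33] flip signs both sides ⇒ neg: -3*(x + 8) = -33.
Step 3. [-3*(x + 8) = -33] divide by the outer -3. So div: x + 8 = 11.
Step 4. [x + 8 = 11] the outer +8 inverts by subtracting 8. So sub: x = 3.

Answer: x ∈ {3}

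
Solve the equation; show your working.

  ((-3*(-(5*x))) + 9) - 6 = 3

Step 1. [((-3*(-(5*x))) + 9) - 6 = 3] the outer -6 inverts by adding 6 ⇒ sub: (-3*(-(5*x))) + 9 = 9.
Step 2. [(-3*(-(5*x))) + 9 = 9] 9 comes off first (subtract 9). So sub: -3*(-(5*x)) = 0.
Step 3. [-3*(-(5*x)) = 0] -3·(inner) — divide through by -3 ⇒ div: -(5*x) = 0.
Step 4. [-(5*x) = 0] flip signs both sides ⇒ neg: 5*x = 0.
Step 5. [5*x = 0] 5·(inner) — divide through by 5 ⇒ div: x = 0.

Answer: x ∈ {0}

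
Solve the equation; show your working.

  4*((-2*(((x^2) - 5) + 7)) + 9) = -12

Step 1. [4*((-2*(((x^2) - 5) + 7)) + 9) = -12] 4·(inner) — divide through by 4. So div: (-2*(((x^2) - 5) + 7)) + 9 = -3.
Step 2. [(-2*(((x^2) - 5) + 7)) + 9 = -3] peel the +9: subtract 9 from each side. So sub: -2*(((x^2) - 5) + 7) = -12.
Step 3. [-2*(((x^2) - 5) + 7) = -12] LHS = -2·(…); ÷-2 both sides ⇒ div: ((x^2) - 5) + 7 = 6.
Step 4. [((x^2) - 5) + 7 = 6] 7 comes off first (subtract 7) ⇒ sub: (x^2) - 5 = -1.
Step 5. [(x^2) - 5 = -1] add 5: x sits inside (… - 5) ⇒ sub: x^2 = 4.
Step 6. [x^2 = 4] √ both sides: 4 ≥ 0 gives two branches ⇒ sqrt: x = 2 or -2.

Answer: x ∈ {-2, 2}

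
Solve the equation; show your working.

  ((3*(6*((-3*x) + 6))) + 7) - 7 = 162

Step 1. [((3*(6*((-3*x) + 6))) + 7) - 7 = 162] the outer -7 inverts by adding 7. So sub: (3*(6*((-3*x) + 6))) + 7 = 169.
Step 2. [(3*(6*((-3*x) + 6))) + 7 = 169] 7 comes off first (subtract 7). So sub: 3*(6*((-3*x) + 6)) = 162.
Step 3. [3*(6*((-3*x) + 6)) = 162] LHS = 3·(…); ÷3 both sides ⇒ div: 6*((-3*x) + 6) = 54.
Step 4. [6*((-3*x) + 6) = 54] divide by the outer 6 ⇒ div: (-3*x) + 6 = 9.
Step 5. [(-3*x) + 6 = 9] -3 | LHS and -3 | 9: pull -3 out, so factor: x - 2 = -3.
Step 6. [x - 2 = -3] the outer -2 inverts by adding 2. So sub: x = -1.

Answer: x ∈ {-1}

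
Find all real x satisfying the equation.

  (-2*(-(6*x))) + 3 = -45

Step 1. [(-2*(-(6*x))) + 3 = -45] peel the +3: subtract 3 from each side ⇒ sub: -2*(-(6*x)) = -48.
Step 2. [-2*(-(6*x)) = -48] LHS = -2·(…); ÷-2 both sides ⇒ div: -(6*x) = 24.
Step 3. [-(6*x) = 24] flip signs both sides. So neg: 6*x = -24.
Step 4. [6*x = -24] divide by the outer 6. So div: x = -4.

Answer: x ∈ {-4}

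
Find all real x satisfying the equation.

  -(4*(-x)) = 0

Step 1. [-(4*(-x)) = 0] LHS negated; negate both sides ⇒ neg: 4*(-x) = 0.
Step 2. [4*(-x) = 0] 4·(inner) — divide through by 4 ⇒ div: -x = 0.
Step 3. [-x = 0] leading − — multiply by −1. So neg: x = 0.

Answer: x ∈ {0}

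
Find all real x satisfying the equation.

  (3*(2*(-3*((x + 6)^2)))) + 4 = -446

Step 1. [(3*(2*(-3*((x + 6)^2)))) + 4 = -446] the outer +4 inverts by subtracting 4, so sub: 3*(2*(-3*((x + 6)^2))) = -450.
Step 2. [3*(2*(-3*((x + 6)^2))) = -450] divide by the outer 3 ⇒ div: 2*(-3*((x + 6)^2)) = -150.
Step 3. [2*(-3*((x + 6)^2)) = -150] leading coefficient 2: divide by 2 ⇒ div: -3*((x + 6)^2) = -75.
Step 4. [-3*((x + 6)^2) = -75] -3 out front; divide by -3. So div: (x + 6)^2 = 25.
Step 5. [(x + 6)^2 = 25] √ both sides: 25 ≥ 0 gives two branches, so sqrt: x + 6 = 5 or -5.
Step 6. [x + 6 = 5 or -5] 6 comes off first (subtract 6), so sub: x = -1 or -11.

Answer: x ∈ {-11, -1}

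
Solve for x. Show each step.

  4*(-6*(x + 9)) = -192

Step 1. [4*(-6*(x + 9)) = -192] leading coefficient 4: divide by 4. So div: -6*(x + 9) = -48.
Step 2. [-6*(x + 9) = -48] -6·(inner) — divide through by -6. So div: x + 9 = 8.
Step 3. [x + 9 = 8] the outer +9 inverts by subtracting 9. So sub: x = -1.

Answer: x ∈ {-1}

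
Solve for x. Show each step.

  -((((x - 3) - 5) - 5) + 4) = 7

Step 1. [-((((x - 3) - 5) - 5) + 4) = 7] leading − — multiply by −1. So neg: (((x - 3) - 5) - 5) + 4 = -7.
Step 2. [(((x - 3) - 5) - 5) + 4 = -7] subtract 4: x sits inside (… + 4), so sub: ((x - 3) - 5) - 5 = -11.
Step 3. [((x - 3) - 5) - 5 = -11] 5 comes off first (add 5) ⇒ sub: (x - 3) - 5 = -6.
Step 4. [(x - 3) - 5 = -6] -5 is outermost — add 5 both sides ⇒ sub: x - 3 = -1.
Step 5. [x - 3 = -1] -3 is outermost — add 3 both sides. So sub: x = 2.

Answer: x ∈ {2}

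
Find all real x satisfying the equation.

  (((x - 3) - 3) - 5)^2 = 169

Step 1. [(((x - 3) - 3) - 5)^2 = 169] LHS squared, RHS 169 ≥ 0: apply √ (±), so sqrt: ((x - 3) - 3) - 5 = 13 or -13.
Step 2. [((x - 3) - 3) - 5 = 13 or -13] -5 is outermost — add 5 both sides, so sub: (x - 3) - 3 = 18 or -8.
Step 3. [(x - 3) - 3 = 18 or -8] add 3: x sits inside (… - 3), so sub: x - 3 = 21 or -5.
Step 4. [x - 3 = 21 or -5] -3 is outermost — add 3 both sides. So sub: x = 24 or -2.

Answer: x ∈ {-2, 24}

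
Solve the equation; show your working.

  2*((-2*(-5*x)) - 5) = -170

Step 1. [2*((-2*(-5*x)) - 5) = -170] LHS = 2·(…); ÷2 both sides ⇒ div: (-2*(-5*x)) - 5 = -85.
Step 2. [(-2*(-5*x)) - 5 = -85] 5 comes off first (add 5). So sub: -2*(-5*x) = -80.
Step 3. [-2*(-5*x) = -80] leading coefficient -2: divide by -2 ⇒ div: -5*x = 40.
Step 4. [-5*x = 40] LHS = -5·(…); ÷-5 both sides. So div: x = -8.

Answer: x ∈ {-8}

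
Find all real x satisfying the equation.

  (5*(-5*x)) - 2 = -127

Step 1. [(5*(-5*x)) - 2 = -127] the outer -2 inverts by adding 2, so sub: 5*(-5*x) = -125.
Step 2. [5*(-5*x) = -125] divide by the outer 5 ⇒ div: -5*x = -25.
Step 3. [-5*x = -25] LHS = -5·(…); ÷-5 both sides. So div: x = 5.

Answer: x ∈ {5}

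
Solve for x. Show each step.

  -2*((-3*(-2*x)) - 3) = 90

Step 1. [-2*((-3*(-2*x)) - 3) = 90] -2·(inner) — divide through by -2. So div: (-3*(-2*x)) - 3 = -45.
Step 2. [(-3*(-2*x)) - 3 = -45] 3 comes off first (add 3) ⇒ sub: -3*(-2*x) = -42.
Step 3. [-3*(-2*x) = -42] leading coefficient -3: divide by -3, so div: -2*x = 14.
Step 4. [-2*x = 14] leading coefficient -2: divide by -2. So div: x = -7.

Answer: x ∈ {-7}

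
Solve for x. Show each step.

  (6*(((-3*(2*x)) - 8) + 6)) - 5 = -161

Step 1. [(6*(((-3*(2*x)) - 8) + 6)) - 5 = -161] add 5: x sits inside (… - 5). So sub: 6*(((-3*(2*x)) - 8) + 6) = -156.
Step 2. [6*(((-3*(2*x)) - 8) + 6) = -156] divide by the outer 6 ⇒ div: ((-3*(2*x)) - 8) + 6 = -26.
Step 3. [((-3*(2*x)) - 8) + 6 = -26] the outer +6 inverts by subtracting 6 ⇒ sub: (-3*(2*x)) - 8 = -32.
Step 4. [(-3*(2*x)) - 8 = -32] 8 comes off first (add 8). So sub: -3*(2*x) = -24.
Step 5. [-3*(2*x) = -24] -3 out front; divide by -3 ⇒ div: 2*x = 8.
Step 6. [2*x = 8] LHS = 2·(…); ÷2 both sides ⇒ div: x = 4.

Answer: x ∈ {4}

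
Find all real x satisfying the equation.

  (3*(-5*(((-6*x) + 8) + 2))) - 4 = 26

Step 1. [(3*(-5*(((-6*x) + 8) + 2))) - 4 = 26] the outer -4 inverts by adding 4, so sub: 3*(-5*(((-6*x) + 8) + 2)) = 30.
Step 2. [3*(-5*(((-6*x) + 8) + 2)) = 30] 3 out front; divide by 3. So div: -5*(((-6*x) + 8) + 2) = 10.
Step 3. [-5*(((-6*x) + 8) + 2) = 10] -5·(inner) — divide through by -5 ⇒ div: ((-6*x) + 8) + 2 = -2.
Step 4. [((-6*x) + 8) + 2 = -2] peel the +2: subtract 2 from each side, so sub: (-6*x) + 8 = -4.
Step 5. [(-6*x) + 8 = -4] subtract 8: x sits inside (… + 8). So sub: -6*x = -12.
Step 6. [-6*x = -12] leading coefficient -6: divide by -6. So div: x = 2.

Answer: x ∈ {2}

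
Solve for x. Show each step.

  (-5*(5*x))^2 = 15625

Step 1. [(-5*(5*x))^2 = 15625] √ both sides: 15625 ≥ 0 gives two branches. So sqrt: -5*(5*x) = 125 or -125.
Step 2. [-5*(5*x) = 125 or -125] leading coefficient -5: divide by -5. So div: 5*x = -25 or 25.
Step 3. [5*x = -25 or 25] LHS = 5·(…); ÷5 both sides, so div: x = -5 or 5.

Answer: x ∈ {-5, 5}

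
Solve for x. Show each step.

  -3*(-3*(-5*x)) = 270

Step 1. [-3*(-3*(-5*x)) = 270] divide by the outer -3, so div: -3*(-5*x) = -90.
Step 2. [-3*(-5*x) = -90] leading coefficient -3: divide by -3, so div: -5*x = 30.
Step 3. [-5*x = 30] -5·(inner) — divide through by -5 ⇒ div: x = -6.

Answer: x ∈ {-6}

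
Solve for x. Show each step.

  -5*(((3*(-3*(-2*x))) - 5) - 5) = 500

Step 1. [-5*(((3*(-3*(-2*x))) - 5) - 5) = 500] divide by the outer -5, so div: ((3*(-3*(-2*x))) - 5) - 5 = -100.
Step 2. [((3*(-3*(-2*x))) - 5) - 5 = -100] -5 is outermost — add 5 both sides ⇒ sub: (3*(-3*(-2*x))) - 5 = -95.
Step 3. [(3*(-3*(-2*x))) - 5 = -95] -5 is outermost — add 5 both sides, so sub: 3*(-3*(-2*x)) = -90.
Step 4. [3*(-3*(-2*x)) = -90] 3·(inner) — divide through by 3 ⇒ div: -3*(-2*x) = -30.
Step 5. [-3*(-2*x) = -30] LHS = -3·(…); ÷-3 both sides ⇒ div: -2*x = 10.
Step 6. [-2*x = 10] LHS = -2·(…); ÷-2 both sides. So div: x = -5.

Answer: x ∈ {-5}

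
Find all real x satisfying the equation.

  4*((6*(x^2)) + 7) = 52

Step 1. [4*((6*(x^2)) + 7) = 52] 4 out front; divide by 4 ⇒ div: (6*(x^2)) + 7 = 13.
Step 2. [(6*(x^2)) + 7 = 13] +7 is outermost — subtract 7 both sides. So sub: 6*(x^2) = 6.
Step 3. [6*(x^2) = 6] divide by the outer 6 ⇒ div: x^2 = 1.
Step 4. [x^2 = 1] √ both sides: 1 ≥ 0 gives two branches ⇒ sqrt: x = 1 or -1.

Answer: x ∈ {-1, 1}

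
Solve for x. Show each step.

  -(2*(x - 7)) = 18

Step 1. [-(2*(x - 7)) = 18] LHS negated; negate both sides. So neg: 2*(x - 7) = -18.
Step 2. [2*(x - 7) = -18] 2·(inner) — divide through by 2. So div: x - 7 = -9.
Step 3. [x - 7 = -9] -7 is outermost — add 7 both sides, so sub: x = -2.

Answer: x ∈ {-2}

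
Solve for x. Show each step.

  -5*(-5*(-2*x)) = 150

Step 1. [-5*(-5*(-2*x)) = 150] -5 out front; divide by -5. So div: -5*(-2*x) = -30.
Step 2. [-5*(-2*x) = -30] leading coefficient -5: divide by -5 ⇒ div: -2*x = 6.
Step 3. [-2*x = 6] -2·(inner) — divide through by -2 ⇒ div: x = -3.

Answer: x ∈ {-3}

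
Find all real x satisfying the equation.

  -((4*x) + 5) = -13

Step 1. [-((4*x) + 5) = -13] LHS negated; negate both sides. So neg: (4*x) + 5 = 13.
Step 2. [(4*x) + 5 = 13] 5 comes off first (subtract 5) ⇒ sub: 4*x = 8.
Step 3. [4*x = 8] leading coefficient 4: divide by 4, so div: x = 2.

Answer: x ∈ {2}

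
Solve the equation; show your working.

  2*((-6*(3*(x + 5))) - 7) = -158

Step 1. [2*((-6*(3*(x + 5))) - 7) = -158] divide by the outer 2 ⇒ div: (-6*(3*(x + 5))) - 7 = -79.
Step 2. [(-6*(3*(x + 5))) - 7 = -79] -7 is outermost — add 7 both sides, so sub: -6*(3*(x + 5)) = -72.
Step 3. [-6*(3*(x + 5)) = -72] -6·(inner) — divide through by -6. So div: 3*(x + 5) = 12.
Step 4. [3*(x + 5) = 12] 3 out front; divide by 3 ⇒ div: x + 5 = 4.
Step 5. [x + 5 = 4] the outer +5 inverts by subtracting 5, so sub: x = -1.

Answer: x ∈ {-1}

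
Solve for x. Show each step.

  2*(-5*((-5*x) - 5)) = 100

Step 1. [2*(-5*((-5*x) - 5)) = 100] LHS = 2·(…); ÷2 both sides. So div: -5*((-5*x) - 5) = 50.
Step 2. [-5*((-5*x) - 5) = 50] leading coefficient -5: divide by -5 ⇒ div: (-5*x) - 5 = -10.
Step 3. [(-5*x) - 5 = -10] peel the -5: add 5 from each side. So sub: -5*x = -5.
Step 4. [-5*x = -5] -5·(inner) — divide through by -5, so div: x = 1.

Answer: x ∈ {1}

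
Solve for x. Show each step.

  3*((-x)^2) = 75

Step 1. [3*((-x)^2) = 75] divide by the outer 3, so div: (-x)^2 = 25.
Step 2. [(-x)^2 = 25] 25 ≥ 0, LHS is (·)² — take ±√, so sqrt: -x = 5 or -5.
Step 3. [-x = 5 or -5] leading − — multiply by −1. So neg: x = -5 or 5.

Answer: x ∈ {-5, 5}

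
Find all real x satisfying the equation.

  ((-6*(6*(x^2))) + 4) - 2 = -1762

Step 1. [((-6*(6*(x^2))) + 4) - 2 = -1762] 2 comes off first (add 2). So sub: (-6*(6*(x^2))) + 4 = -1760.
Step 2. [(-6*(6*(x^2))) + 4 = -1760] subtract 4: x sits inside (… + 4), so sub: -6*(6*(x^2)) = -1764.
Step 3. [-6*(6*(x^2)) = -1764] divide by the outer -6 ⇒ div: 6*(x^2) = 294.
Step 4. [6*(x^2) = 294] LHS = 6·(…); ÷6 both sides ⇒ div: x^2 = 49.
Step 5. [x^2 = 49] LHS squared, RHS 49 ≥ 0: apply √ (±), so sqrt: x = 7 or -7.

Answer: x ∈ {-7, 7}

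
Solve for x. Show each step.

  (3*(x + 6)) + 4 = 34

Step 1. [(3*(x + 6)) + 4 = 34] subtract 4: x sits inside (… + 4) ⇒ sub: 3*(x + 6) = 30.
Step 2. [3*(x + 6) = 30] leading coefficient 3: divide by 3, so div: x + 6 = 10.
Step 3. [x + 6 = 10] 6 comes off first (subtract 6), so sub: x = 4.

Answer: x ∈ {4}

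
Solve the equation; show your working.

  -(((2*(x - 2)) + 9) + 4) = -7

Step 1. [-(((2*(x - 2)) + 9) + 4) = -7] leading − — multiply by −1 ⇒ neg: ((2*(x - 2)) + 9) + 4 = 7.
Step 2. [((2*(x - 2)) + 9) + 4 = 7] peel the +4: subtract 4 from each side ⇒ sub: (2*(x - 2)) + 9 = 3.
Step 3. [(2*(x - 2)) + 9 = 3] 9 comes off first (subtract 9), so sub: 2*(x - 2) = -6.
Step 4. [2*(x - 2) = -6] 2·(inner) — divide through by 2, so div: x - 2 = -3.
Step 5. [x - 2 = -3] the outer -2 inverts by adding 2 ⇒ sub: x = -1.

Answer: x ∈ {-1}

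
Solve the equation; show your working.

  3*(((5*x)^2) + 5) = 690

Step 1. [3*(((5*x)^2) + 5) = 690] 3 out front; divide by 3, so div: ((5*x)^2) + 5 = 230.
Step 2. [((5*x)^2) + 5 = 230] subtract 5: x sits inside (… + 5), so sub: (5*x)^2 = 225.
Step 3. [(5*x)^2 = 225] LHS squared, RHS 225 ≥ 0: apply √ (±). So sqrt: 5*x = 15 or -15.
Step 4. [5*x = 15 or -15] divide by the outer 5, so div: x = 3 or -3.

Answer: x ∈ {-3, 3}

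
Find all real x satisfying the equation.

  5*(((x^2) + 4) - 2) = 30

Step 1. [5*(((x^2) + 4) - 2) = 30] 5·(inner) — divide through by 5, so div: ((x^2) + 4) - 2 = 6.
Step 2. [((x^2) + 4) - 2 = 6] add 2: x sits inside (… - 2), so sub: (x^2) + 4 = 8.
Step 3. [(x^2) + 4 = 8] peel the +4: subtract 4 from each side ⇒ sub: x^2 = 4.
Step 4. [x^2 = 4] √ both sides: 4 ≥ 0 gives two branches, so sqrt: x = 2 or -2.

Answer: x ∈ {-2, 2}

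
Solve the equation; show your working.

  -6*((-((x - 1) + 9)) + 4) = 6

Step 1. [-6*((-((x - 1) + 9)) + 4) = 6] LHS = -6·(…); ÷-6 both sides ⇒ div: (-((x - 1) + 9)) + 4 = -1.
Step 2. [(-((x - 1) + 9)) + 4 = -1] subtract 4: x sits inside (… + 4). So sub: -((x - 1) + 9) = -5.
Step 3. [-((x - 1) + 9) = -5] flip signs both sides ⇒ neg: (x - 1) + 9 = 5.
Step 4. [(x - 1) + 9 = 5] +9 is outermost — subtract 9 both sides. So sub: x - 1 = -4.
Step 5. [x - 1 = -4] add 1: x sits inside (… - 1). So sub: x = -3.

Answer: x ∈ {-3}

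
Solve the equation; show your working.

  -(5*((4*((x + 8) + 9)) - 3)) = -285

Step 1. [-(5*((4*((x + 8) + 9)) - 3)) = -285] leading − — multiply by −1, so neg: 5*((4*((x + 8) + 9)) - 3) = 285.
Step 2. [5*((4*((x + 8) + 9)) - 3) = 285] 5 out front; divide by 5, so div: (4*((x + 8) + 9)) - 3 = 57.
Step 3. [(4*((x + 8) + 9)) - 3 = 57] add 3: x sits inside (… - 3) ⇒ sub: 4*((x + 8) + 9) = 60.
Step 4. [4*((x + 8) + 9) = 60] 4·(inner) — divide through by 4, so div: (x + 8) + 9 = 15.
Step 5. [(x + 8) + 9 = 15] peel the +9: subtract 9 from each side. So sub: x + 8 = 6.
Step 6. [x + 8 = 6] peel the +8: subtract 8 from each side. So sub: x = -2.

Answer: x ∈ {-2}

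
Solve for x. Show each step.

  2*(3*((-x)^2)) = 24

Step 1. [2*(3*((-x)^2)) = 24] 2 out front; divide by 2 ⇒ div: 3*((-x)^2) = 12.
Step 2. [3*((-x)^2) = 12] LHS = 3·(…); ÷3 both sides ⇒ div: (-x)^2 = 4.
Step 3. [(-x)^2 = 4] √ both sides: 4 ≥ 0 gives two branches ⇒ sqrt: -x = 2 or -2.
Step 4. [-x = 2 or -2] LHS negated; negate both sides. So neg: x = -2 or 2.

Answer: x ∈ {-2, 2}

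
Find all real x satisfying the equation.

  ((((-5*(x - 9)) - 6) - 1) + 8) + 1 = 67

Step 1. [((((-5*(x - 9)) - 6) - 1) + 8) + 1 = 67] +1 is outermost — subtract 1 both sides, so sub: (((-5*(x - 9)) - 6) - 1) + 8 = 66.
Step 2. [(((-5*(x - 9)) - 6) - 1) + 8 = 66] subtract 8: x sits inside (… + 8). So sub: ((-5*(x - 9)) - 6) - 1 = 58.
Step 3. [((-5*(x - 9)) - 6) - 1 = 58] 1 comes off first (add 1), so sub: (-5*(x - 9)) - 6 = 59.
Step 4. [(-5*(x - 9)) - 6 = 59] the outer -6 inverts by adding 6. So sub: -5*(x - 9) = 65.
Step 5. [-5*(x - 9) = 65] -5 out front; divide by -5 ⇒ div: x - 9 = -13.
Step 6. [x - 9 = -13] 9 comes off first (add 9) ⇒ sub: x = -4.

Answer: x ∈ {-4}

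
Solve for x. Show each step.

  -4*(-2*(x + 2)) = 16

Step 1. [-4*(-2*(x + 2)) = 16] LHS = -4·(…); ÷-4 both sides ⇒ div: -2*(x + 2) = -4.
Step 2. [-2*(x + 2) = -4] leading coefficient -2: divide by -2, so div: x + 2 = 2.
Step 3. [x + 2 = 2] +2 is outermost — subtract 2 both sides ⇒ sub: x = 0.

Answer: x ∈ {0}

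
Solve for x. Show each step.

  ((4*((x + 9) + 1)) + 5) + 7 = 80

Step 1. [((4*((x + 9) + 1)) + 5) + 7 = 80] subtract 7: x sits inside (… + 7) ⇒ sub: (4*((x + 9) + 1)) + 5 = 73.
Step 2. [(4*((x + 9) + 1)) + 5 = 73] +5 is outermost — subtract 5 both sides ⇒ sub: 4*((x + 9) + 1) = 68.
Step 3. [4*((x + 9) + 1) = 68] 4 out front; divide by 4, so div: (x + 9) + 1 = 17.
Step 4. [(x + 9) + 1 = 17] +1 is outermost — subtract 1 both sides. So sub: x + 9 = 16.
Step 5. [x + 9 = 16] peel the +9: subtract 9 from each side. So sub: x = 7.

Answer: x ∈ {7}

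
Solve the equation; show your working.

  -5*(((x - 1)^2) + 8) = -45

Step 1. [-5*(((x - 1)^2) + 8) = -45] -5 out front; divide by -5 ⇒ div: ((x - 1)^2) + 8 = 9.
Step 2. [((x - 1)^2) + 8 = 9] 8 comes off first (subtract 8), so sub: (x - 1)^2 = 1.
Step 3. [(x - 1)^2 = 1] 1 ≥ 0, LHS is (·)² — take ±√ ⇒ sqrt: x - 1 = 1 or -1.
Step 4. [x - 1 = 1 or -1] 1 comes off first (add 1). So sub: x = 2 or 0.

Answer: x ∈ {0, 2}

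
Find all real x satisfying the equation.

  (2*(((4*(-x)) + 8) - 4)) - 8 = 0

Step 1. [(2*(((4*(-x)) + 8) - 4)) - 8 = 0] common factor 2 (LHS and 0) — divide through, so factor: (((4*(-x)) + 8) - 4) - 4 = 0.
Step 2. [(((4*(-x)) + 8) - 4) - 4 = 0] the outer -4 inverts by adding 4 ⇒ sub: ((4*(-x)) + 8) - 4 = 4.
Step 3. [((4*(-x)) + 8) - 4 = 4] the outer -4 inverts by adding 4. So sub: (4*(-x)) + 8 = 8.
Step 4. [(4*(-x)) + 8 = 8] subtract 8: x sits inside (… + 8). So sub: 4*(-x) = 0.
Step 5. [4*(-x) = 0] 4·(inner) — divide through by 4 ⇒ div: -x = 0.
Step 6. [-x = 0] leading − — multiply by −1. So neg: x = 0.

Answer: x ∈ {0}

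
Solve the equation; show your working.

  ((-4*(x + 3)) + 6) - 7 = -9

Step 1. [((-4*(x + 3)) + 6) - 7 = -9] peel the -7: add 7 from each side. So sub: (-4*(x + 3)) + 6 = -2.
Step 2. [(-4*(x + 3)) + 6 = -2] subtract 6: x sits inside (… + 6) ⇒ sub: -4*(x + 3) = -8.
Step 3. [-4*(x + 3) = -8] -4·(inner) — divide through by -4, so div: x + 3 = 2.
Step 4. [x + 3 = 2] 3 comes off first (subtract 3), so sub: x = -1.

Answer: x ∈ {-1}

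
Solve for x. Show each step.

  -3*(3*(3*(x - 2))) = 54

Step 1. [-3*(3*(3*(x - 2))) = 54] divide by the outer -3. So div: 3*(3*(x - 2)) = -18.
Step 2. [3*(3*(x - 2)) = -18] divide by the outer 3, so div: 3*(x - 2) = -6.
Step 3. [3*(x - 2) = -6] divide by the outer 3. So div: x - 2 = -2.
Step 4. [x - 2 = -2] peel the -2: add 2 from each side, so sub: x = 0.

Answer: x ∈ {0}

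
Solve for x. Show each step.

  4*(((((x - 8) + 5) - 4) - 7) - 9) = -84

Step 1. [4*(((((x - 8) + 5) - 4) - 7) - 9) = -84] LHS = 4·(…); ÷4 both sides ⇒ div: ((((x - 8) + 5) - 4) - 7) - 9 = -21.
Step 2. [((((x - 8) + 5) - 4) - 7) - 9 = -21] the outer -9 inverts by adding 9. So sub: (((x - 8) + 5) - 4) - 7 = -12.
Step 3. [(((x - 8) + 5) - 4) - 7 = -12] add 7: x sits inside (… - 7) ⇒ sub: ((x - 8) + 5) - 4 = -5.
Step 4. [((x - 8) + 5) - 4 = -5] add 4: x sits inside (… - 4) ⇒ sub: (x - 8) + 5 = -1.
Step 5. [(x - 8) + 5 = -1] +5 is outermost — subtract 5 both sides. So sub: x - 8 = -6.
Step 6. [x - 8 = -6] peel the -8: add 8 from each side, so sub: x = 2.

Answer: x ∈ {2}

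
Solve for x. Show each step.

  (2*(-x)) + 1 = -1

Step 1. [(2*(-x)) + 1 = -1] +1 is outermost — subtract 1 both sides ⇒ sub: 2*(-x) = -2.
Step 2. [2*(-x) = -2] LHS = 2·(…); ÷2 both sides, so div: -x = -1.
Step 3. [-x = -1] flip signs both sides, so neg: x = 1.

Answer: x ∈ {1}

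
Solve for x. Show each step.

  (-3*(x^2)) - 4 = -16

Step 1. [(-3*(x^2)) - 4 = -16] add 4: x sits inside (… - 4) ⇒ sub: -3*(x^2) = -12.
Step 2. [-3*(x^2) = -12] leading coefficient -3: divide by -3. So div: x^2 = 4.
Step 3. [x^2 = 4] √ both sides: 4 ≥ 0 gives two branches, so sqrt: x = 2 or -2.

Answer: x ∈ {-2, 2}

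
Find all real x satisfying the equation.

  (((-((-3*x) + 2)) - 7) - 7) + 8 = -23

Step 1. [(((-((-3*x) + 2)) - 7) - 7) + 8 = -23] subtract 8: x sits inside (… + 8) ⇒ sub: ((-((-3*x) + 2)) - 7) - 7 = -31.
Step 2. [((-((-3*x) + 2)) - 7) - 7 = -31] the outer -7 inverts by adding 7, so sub: (-((-3*x) + 2)) - 7 = -24.
Step 3. [(-((-3*x) + 2)) - 7 = -24] the outer -7 inverts by adding 7 ⇒ sub: -((-3*x) + 2) = -17.
Step 4. [-((-3*x) + 2) = -17] flip signs both sides ⇒ neg: (-3*x) + 2 = 17.
Step 5. [(-3*x) + 2 = 17] 2 comes off first (subtract 2). So sub: -3*x = 15.
Step 6. [-3*x = 15] divide by the outer -3. So div: x = -5.

Answer: x ∈ {-5}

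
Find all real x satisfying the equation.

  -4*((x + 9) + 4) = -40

Step 1. [-4*((x + 9) + 4) = -40] -4 out front; divide by -4. So div: (x + 9) + 4 = 10.
Step 2. [(x + 9) + 4 = 10] the outer +4 inverts by subtracting 4. So sub: x + 9 = 6.
Step 3. [x + 9 = 6] the outer +9 inverts by subtracting 9. So sub: x = -3.

Answer: x ∈ {-3}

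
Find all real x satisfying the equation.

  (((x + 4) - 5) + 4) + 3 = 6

Step 1. [(((x + 4) - 5) + 4) + 3 = 6] +3 is outermost — subtract 3 both sides ⇒ sub: ((x + 4) - 5) + 4 = 3.
Step 2. [((x + 4) - 5) + 4 = 3] peel the +4: subtract 4 from each side ⇒ sub: (x + 4) - 5 = -1.
Step 3. [(x + 4) - 5 = -1] -5 is outermost — add 5 both sides. So sub: x + 4 = 4.
Step 4. [x + 4 = 4] 4 comes off first (subtract 4). So sub: x = 0.

Answer: x ∈ {0}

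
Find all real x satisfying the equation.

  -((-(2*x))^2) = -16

Step 1. [-((-(2*x))^2) = -16] LHS negated; negate both sides ⇒ neg: (-(2*x))^2 = 16.
Step 2. [(-(2*x))^2 = 16] √ both sides: 16 ≥ 0 gives two branches, so sqrt: -(2*x) = 4 or -4.
Step 3. [-(2*x) = 4 or -4] leading − — multiply by −1 ⇒ neg: 2*x = -4 or 4.
Step 4. [2*x = -4 or 4] divide by the outer 2, so div: x = -2 or 2.

Answer: x ∈ {-2, 2}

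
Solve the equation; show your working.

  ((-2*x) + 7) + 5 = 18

Step 1. [((-2*x) + 7) + 5 = 18] subtract 5: x sits inside (… + 5). So sub: (-2*x) + 7 = 13.
Step 2. [(-2*x) + 7 = 13] peel the +7: subtract 7 from each side. So sub: -2*x = 6.
Step 3. [-2*x = 6] -2·(inner) — divide through by -2. So div: x = -3.

Answer: x ∈ {-3}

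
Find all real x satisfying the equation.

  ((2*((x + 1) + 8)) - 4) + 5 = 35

Step 1. [((2*((x + 1) + 8)) - 4) + 5 = 35] subtract 5: x sits inside (… + 5) ⇒ sub: (2*((x + 1) + 8)) - 4 = 30.
Step 2. [(2*((x + 1) + 8)) - 4 = 30] add 4: x sits inside (… - 4), so sub: 2*((x + 1) + 8) = 34.
Step 3. [2*((x + 1) + 8) = 34] leading coefficient 2: divide by 2. So div: (x + 1) + 8 = 17.
Step 4. [(x + 1) + 8 = 17] 8 comes off first (subtract 8) ⇒ sub: x + 1 = 9.
Step 5. [x + 1 = 9] subtract 1: x sits inside (… + 1), so sub: x = 8.

Answer: x ∈ {8}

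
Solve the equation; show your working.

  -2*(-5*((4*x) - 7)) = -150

Step 1. [-2*(-5*((4*x) - 7)) = -150] divide by the outer -2, so div: -5*((4*x) - 7) = 75.
Step 2. [-5*((4*x) - 7) = 75] -5 out front; divide by -5. So div: (4*x) - 7 = -15.
Step 3. [(4*x) - 7 = -15] 7 comes off first (add 7). So sub: 4*x = -8.
Step 4. [4*x = -8] 4 out front; divide by 4, so div: x = -2.

Answer: x ∈ {-2}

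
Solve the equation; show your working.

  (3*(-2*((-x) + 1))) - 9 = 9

Step 1. [(3*(-2*((-x) + 1))) - 9 = 9] 3 divides every term; factor it out, so factor: (-2*((-x) + 1)) - 3 = 3.
Step 2. [(-2*((-x) + 1)) - 3 = 3] -3 is outermost — add 3 both sides ⇒ sub: -2*((-x) + 1) = 6.
Step 3. [-2*((-x) + 1) = 6] LHS = -2·(…); ÷-2 both sides ⇒ div: (-x) + 1 = -3.
Step 4. [(-x) + 1 = -3] 1 comes off first (subtract 1) ⇒ sub: -x = -4.
Step 5. [-x = -4] flip signs both sides. So neg: x = 4.

Answer: x ∈ {4}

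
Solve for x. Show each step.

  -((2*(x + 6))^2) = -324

Step 1. [-((2*(x + 6))^2) = -324] LHS negated; negate both sides ⇒ neg: (2*(x + 6))^2 = 324.
Step 2. [(2*(x + 6))^2 = 324] 324 ≥ 0, LHS is (·)² — take ±√, so sqrt: 2*(x + 6) = 18 or -18.
Step 3. [2*(x + 6) = 18 or -18] LHS = 2·(…); ÷2 both sides ⇒ div: x + 6 = 9 or -9.
Step 4. [x + 6 = 9 or -9] peel the +6: subtract 6 from each side. So sub: x = 3 or -15.

Answer: x ∈ {-15, 3}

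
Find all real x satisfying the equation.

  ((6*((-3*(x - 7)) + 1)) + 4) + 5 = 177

Step 1. [((6*((-3*(x - 7)) + 1)) + 4) + 5 = 177] the outer +5 inverts by subtracting 5, so sub: (6*((-3*(x - 7)) + 1)) + 4 = 172.
Step 2. [(6*((-3*(x - 7)) + 1)) + 4 = 172] 4 comes off first (subtract 4), so sub: 6*((-3*(x - 7)) + 1) = 168.
Step 3. [6*((-3*(x - 7)) + 1) = 168] divide by the outer 6 ⇒ div: (-3*(x - 7)) + 1 = 28.
Step 4. [(-3*(x - 7)) + 1 = 28] 1 comes off first (subtract 1). So sub: -3*(x - 7) = 27.
Step 5. [-3*(x - 7) = 27] -3·(inner) — divide through by -3 ⇒ div: x - 7 = -9.
Step 6. [x - 7 = -9] -7 is outermost — add 7 both sides. So sub: x = -2.

Answer: x ∈ {-2}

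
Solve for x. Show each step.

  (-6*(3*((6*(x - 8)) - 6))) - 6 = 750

Step 1. [(-6*(3*((6*(x - 8)) - 6))) - 6 = 750] common factor -6 (LHS and 750) — divide through ⇒ factor: (3*((6*(x - 8)) - 6)) + 1 = -125.
Step 2. [(3*((6*(x - 8)) - 6)) + 1 = -125] the outer +1 inverts by subtracting 1, so sub: 3*((6*(x - 8)) - 6) = -126.
Step 3. [3*((6*(x - 8)) - 6) = -126] LHS = 3·(…); ÷3 both sides. So div: (6*(x - 8)) - 6 = -42.
Step 4. [(6*(x - 8)) - 6 = -42] add 6: x sits inside (… - 6) ⇒ sub: 6*(x - 8) = -36.
Step 5. [6*(x - 8) = -36] 6 out front; divide by 6. So div: x - 8 = -6.
Step 6. [x - 8 = -6] peel the -8: add 8 from each side ⇒ sub: x = 2.

Answer: x ∈ {2}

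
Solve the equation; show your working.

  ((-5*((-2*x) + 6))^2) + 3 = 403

Step 1. [((-5*((-2*x) + 6))^2) + 3 = 403] 3 comes off first (subtract 3) ⇒ sub: (-5*((-2*x) + 6))^2 = 400.
Step 2. [(-5*((-2*x) + 6))^2 = 400] √ both sides: 400 ≥ 0 gives two branches. So sqrt: -5*((-2*x) + 6) = 20 or -20.
Step 3. [-5*((-2*x) + 6) = 20 or -20] LHS = -5·(…); ÷-5 both sides ⇒ div: (-2*x) + 6 = -4 or 4.
Step 4. [(-2*x) + 6 = -4 or 4] +6 is outermost — subtract 6 both sides ⇒ sub: -2*x = -10 or -2.
Step 5. [-2*x = -10 or -2] leading coefficient -2: divide by -2, so div: x = 5 or 1.

Answer: x ∈ {1, 5}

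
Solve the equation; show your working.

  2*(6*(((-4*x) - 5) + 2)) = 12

Step 1. [2*(6*(((-4*x) - 5) + 2)) = 12] 2 out front; divide by 2. So div: 6*(((-4*x) - 5) + 2) = 6.
Step 2. [6*(((-4*x) - 5) + 2) = 6] 6·(inner) — divide through by 6. So div: ((-4*x) - 5) + 2 = 1.
Step 3. [((-4*x) - 5) + 2 = 1] +2 is outermost — subtract 2 both sides, so sub: (-4*x) - 5 = -1.
Step 4. [(-4*x) - 5 = -1] -5 is outermost — add 5 both sides. So sub: -4*x = 4.
Step 5. [-4*x = 4] divide by the outer -4. So div: x = -1.

Answer: x ∈ {-1}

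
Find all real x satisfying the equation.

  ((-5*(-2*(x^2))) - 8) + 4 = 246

Step 1. [((-5*(-2*(x^2))) - 8) + 4 = 246] the outer +4 inverts by subtracting 4. So sub: (-5*(-2*(x^2))) - 8 = 242.
Step 2. [(-5*(-2*(x^2))) - 8 = 242] -8 is outermost — add 8 both sides ⇒ sub: -5*(-2*(x^2)) = 250.
Step 3. [-5*(-2*(x^2)) = 250] leading coefficient -5: divide by -5, so div: -2*(x^2) = -50.
Step 4. [-2*(x^2) = -50] -2 out front; divide by -2, so div: x^2 = 25.
Step 5. [x^2 = 25] √ both sides: 25 ≥ 0 gives two branches. So sqrt: x = 5 or -5.

Answer: x ∈ {-5, 5}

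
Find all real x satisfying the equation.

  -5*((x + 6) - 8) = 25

Step 1. [-5*((x + 6) - 8) = 25] leading coefficient -5: divide by -5 ⇒ div: (x + 6) - 8 = -5.
Step 2. [(x + 6) - 8 = -5] -8 is outermost — add 8 both sides. So sub: x + 6 = 3.
Step 3. [x + 6 = 3] 6 comes off first (subtract 6) ⇒ sub: x = -3.

Answer: x ∈ {-3}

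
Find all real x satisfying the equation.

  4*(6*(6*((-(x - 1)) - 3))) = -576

Step 1. [4*(6*(6*((-(x - 1)) - 3))) = -576] leading coefficient 4: divide by 4, so div: 6*(6*((-(x - 1)) - 3)) = -144.
Step 2. [6*(6*((-(x - 1)) - 3)) = -144] 6·(inner) — divide through by 6 ⇒ div: 6*((-(x - 1)) - 3) = -24.
Step 3. [6*((-(x - 1)) - 3) = -24] 6·(inner) — divide through by 6, so div: (-(x - 1)) - 3 = -4.
Step 4. [(-(x - 1)) - 3 = -4] peel the -3: add 3 from each side. So sub: -(x - 1) = -1.
Step 5. [-(x - 1) = -1] flip signs both sides, so neg: x - 1 = 1.
Step 6. [x - 1 = 1] 1 comes off first (add 1), so sub: x = 2.

Answer: x ∈ {2}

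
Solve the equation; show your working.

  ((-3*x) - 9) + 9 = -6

Step 1. [((-3*x) - 9) + 9 = -6] 9 comes off first (subtract 9) ⇒ sub: (-3*x) - 9 = -15.
Step 2. [(-3*x) - 9 = -15] the outer -9 inverts by adding 9. So sub: -3*x = -6.
Step 3. [-3*x = -6] -3·(inner) — divide through by -3. So div: x = 2.

Answer: x ∈ {2}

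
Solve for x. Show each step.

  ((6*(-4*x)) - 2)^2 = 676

Step 1. [((6*(-4*x)) - 2)^2 = 676] 676 ≥ 0, LHS is (·)² — take ±√, so sqrt: (6*(-4*x)) - 2 = 26 or -26.
Step 2. [(6*(-4*x)) - 2 = 26 or -26] 2 comes off first (add 2). So sub: 6*(-4*x) = 28 or -24.
Step 3. [6*(-4*x) = 28 or -24] divide by the outer 6. So div: -4*x = 14/3 or -4.
Step 4. [-4*x = 14/3 or -4] leading coefficient -4: divide by -4 ⇒ div: x = -7/6 or 1.

Answer: x ∈ {-7/6, 1}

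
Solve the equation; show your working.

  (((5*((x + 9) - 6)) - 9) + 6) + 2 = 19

Step 1. [(((5*((x + 9) - 6)) - 9) + 6) + 2 = 19] subtract 2: x sits inside (… + 2). So sub: ((5*((x + 9) - 6)) - 9) + 6 = 17.
Step 2. [((5*((x + 9) - 6)) - 9) + 6 = 17] subtract 6: x sits inside (… + 6), so sub: (5*((x + 9) - 6)) - 9 = 11.
Step 3. [(5*((x + 9) - 6)) - 9 = 11] add 9: x sits inside (… - 9). So sub: 5*((x + 9) - 6) = 20.
Step 4. [5*((x + 9) - 6) = 20] LHS = 5·(…); ÷5 both sides ⇒ div: (x + 9) - 6 = 4.
Step 5. [(x + 9) - 6 = 4] add 6: x sits inside (… - 6) ⇒ sub: x + 9 = 10.
Step 6. [x + 9 = 10] the outer +9 inverts by subtracting 9 ⇒ sub: x = 1.

Answer: x ∈ {1}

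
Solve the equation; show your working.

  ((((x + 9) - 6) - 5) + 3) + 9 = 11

Step 1. [((((x + 9) - 6) - 5) + 3) + 9 = 11] peel the +9: subtract 9 from each side. So sub: (((x + 9) - 6) - 5) + 3 = 2.
Step 2. [(((x + 9) - 6) - 5) + 3 = 2] subtract 3: x sits inside (… + 3). So sub: ((x + 9) - 6) - 5 = -1.
Step 3. [((x + 9) - 6) - 5 = -1] -5 is outermost — add 5 both sides, so sub: (x + 9) - 6 = 4.
Step 4. [(x + 9) - 6 = 4] add 6: x sits inside (… - 6) ⇒ sub: x + 9 = 10.
Step 5. [x + 9 = 10] the outer +9 inverts by subtracting 9 ⇒ sub: x = 1.

Answer: x ∈ {1}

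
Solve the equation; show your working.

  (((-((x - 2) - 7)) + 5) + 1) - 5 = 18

Step 1. [(((-((x - 2) - 7)) + 5) + 1) - 5 = 18] add 5: x sits inside (… - 5). So sub: ((-((x - 2) - 7)) + 5) + 1 = 23.
Step 2. [((-((x - 2) - 7)) + 5) + 1 = 23] peel the +1: subtract 1 from each side, so sub: (-((x - 2) - 7)) + 5 = 22.
Step 3. [(-((x - 2) - 7)) + 5 = 22] +5 is outermost — subtract 5 both sides. So sub: -((x - 2) - 7) = 17.
Step 4. [-((x - 2) - 7) = 17] LHS negated; negate both sides ⇒ neg: (x - 2) - 7 = -17.
Step 5. [(x - 2) - 7 = -17] add 7: x sits inside (… - 7) ⇒ sub: x - 2 = -10.
Step 6. [x - 2 = -10] the outer -2 inverts by adding 2 ⇒ sub: x = -8.

Answer: x ∈ {-8}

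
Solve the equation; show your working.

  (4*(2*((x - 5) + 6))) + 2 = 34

Step 1. [(4*(2*((x - 5) + 6))) + 2 = 34] 2 comes off first (subtract 2), so sub: 4*(2*((x - 5) + 6)) = 32.
Step 2. [4*(2*((x - 5) + 6)) = 32] 4·(inner) — divide through by 4 ⇒ div: 2*((x - 5) + 6) = 8.
Step 3. [2*((x - 5) + 6) = 8] 2·(inner) — divide through by 2 ⇒ div: (x - 5) + 6 = 4.
Step 4. [(x - 5) + 6 = 4] +6 is outermost — subtract 6 both sides, so sub: x - 5 = -2.
Step 5. [x - 5 = -2] 5 comes off first (add 5) ⇒ sub: x = 3.

Answer: x ∈ {3}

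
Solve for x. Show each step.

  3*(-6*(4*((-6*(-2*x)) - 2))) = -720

Step 1. [3*(-6*(4*((-6*(-2*x)) - 2))) = -720] leading coefficient 3: divide by 3, so div: -6*(4*((-6*(-2*x)) - 2)) = -240.
Step 2. [-6*(4*((-6*(-2*x)) - 2)) = -240] divide by the outer -6 ⇒ div: 4*((-6*(-2*x)) - 2) = 40.
Step 3. [4*((-6*(-2*x)) - 2) = 40] LHS = 4·(…); ÷4 both sides. So div: (-6*(-2*x)) - 2 = 10.
Step 4. [(-6*(-2*x)) - 2 = 10] peel the -2: add 2 from each side. So sub: -6*(-2*x) = 12.
Step 5. [-6*(-2*x) = 12] leading coefficient -6: divide by -6 ⇒ div: -2*x = -2.
Step 6. [-2*x = -2] divide by the outer -2 ⇒ div: x = 1.

Answer: x ∈ {1}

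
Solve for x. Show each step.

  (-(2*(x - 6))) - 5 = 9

Step 1. [(-(2*(x - 6))) - 5 = 9] add 5: x sits inside (… - 5), so sub: -(2*(x - 6)) = 14.
Step 2. [-(2*(x - 6)) = 14] LHS negated; negate both sides ⇒ neg: 2*(x - 6) = -14.
Step 3. [2*(x - 6) = -14] LHS = 2·(…); ÷2 both sides ⇒ div: x - 6 = -7.
Step 4. [x - 6 = -7] peel the -6: add 6 from each side ⇒ sub: x = -1.

Answer: x ∈ {-1}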